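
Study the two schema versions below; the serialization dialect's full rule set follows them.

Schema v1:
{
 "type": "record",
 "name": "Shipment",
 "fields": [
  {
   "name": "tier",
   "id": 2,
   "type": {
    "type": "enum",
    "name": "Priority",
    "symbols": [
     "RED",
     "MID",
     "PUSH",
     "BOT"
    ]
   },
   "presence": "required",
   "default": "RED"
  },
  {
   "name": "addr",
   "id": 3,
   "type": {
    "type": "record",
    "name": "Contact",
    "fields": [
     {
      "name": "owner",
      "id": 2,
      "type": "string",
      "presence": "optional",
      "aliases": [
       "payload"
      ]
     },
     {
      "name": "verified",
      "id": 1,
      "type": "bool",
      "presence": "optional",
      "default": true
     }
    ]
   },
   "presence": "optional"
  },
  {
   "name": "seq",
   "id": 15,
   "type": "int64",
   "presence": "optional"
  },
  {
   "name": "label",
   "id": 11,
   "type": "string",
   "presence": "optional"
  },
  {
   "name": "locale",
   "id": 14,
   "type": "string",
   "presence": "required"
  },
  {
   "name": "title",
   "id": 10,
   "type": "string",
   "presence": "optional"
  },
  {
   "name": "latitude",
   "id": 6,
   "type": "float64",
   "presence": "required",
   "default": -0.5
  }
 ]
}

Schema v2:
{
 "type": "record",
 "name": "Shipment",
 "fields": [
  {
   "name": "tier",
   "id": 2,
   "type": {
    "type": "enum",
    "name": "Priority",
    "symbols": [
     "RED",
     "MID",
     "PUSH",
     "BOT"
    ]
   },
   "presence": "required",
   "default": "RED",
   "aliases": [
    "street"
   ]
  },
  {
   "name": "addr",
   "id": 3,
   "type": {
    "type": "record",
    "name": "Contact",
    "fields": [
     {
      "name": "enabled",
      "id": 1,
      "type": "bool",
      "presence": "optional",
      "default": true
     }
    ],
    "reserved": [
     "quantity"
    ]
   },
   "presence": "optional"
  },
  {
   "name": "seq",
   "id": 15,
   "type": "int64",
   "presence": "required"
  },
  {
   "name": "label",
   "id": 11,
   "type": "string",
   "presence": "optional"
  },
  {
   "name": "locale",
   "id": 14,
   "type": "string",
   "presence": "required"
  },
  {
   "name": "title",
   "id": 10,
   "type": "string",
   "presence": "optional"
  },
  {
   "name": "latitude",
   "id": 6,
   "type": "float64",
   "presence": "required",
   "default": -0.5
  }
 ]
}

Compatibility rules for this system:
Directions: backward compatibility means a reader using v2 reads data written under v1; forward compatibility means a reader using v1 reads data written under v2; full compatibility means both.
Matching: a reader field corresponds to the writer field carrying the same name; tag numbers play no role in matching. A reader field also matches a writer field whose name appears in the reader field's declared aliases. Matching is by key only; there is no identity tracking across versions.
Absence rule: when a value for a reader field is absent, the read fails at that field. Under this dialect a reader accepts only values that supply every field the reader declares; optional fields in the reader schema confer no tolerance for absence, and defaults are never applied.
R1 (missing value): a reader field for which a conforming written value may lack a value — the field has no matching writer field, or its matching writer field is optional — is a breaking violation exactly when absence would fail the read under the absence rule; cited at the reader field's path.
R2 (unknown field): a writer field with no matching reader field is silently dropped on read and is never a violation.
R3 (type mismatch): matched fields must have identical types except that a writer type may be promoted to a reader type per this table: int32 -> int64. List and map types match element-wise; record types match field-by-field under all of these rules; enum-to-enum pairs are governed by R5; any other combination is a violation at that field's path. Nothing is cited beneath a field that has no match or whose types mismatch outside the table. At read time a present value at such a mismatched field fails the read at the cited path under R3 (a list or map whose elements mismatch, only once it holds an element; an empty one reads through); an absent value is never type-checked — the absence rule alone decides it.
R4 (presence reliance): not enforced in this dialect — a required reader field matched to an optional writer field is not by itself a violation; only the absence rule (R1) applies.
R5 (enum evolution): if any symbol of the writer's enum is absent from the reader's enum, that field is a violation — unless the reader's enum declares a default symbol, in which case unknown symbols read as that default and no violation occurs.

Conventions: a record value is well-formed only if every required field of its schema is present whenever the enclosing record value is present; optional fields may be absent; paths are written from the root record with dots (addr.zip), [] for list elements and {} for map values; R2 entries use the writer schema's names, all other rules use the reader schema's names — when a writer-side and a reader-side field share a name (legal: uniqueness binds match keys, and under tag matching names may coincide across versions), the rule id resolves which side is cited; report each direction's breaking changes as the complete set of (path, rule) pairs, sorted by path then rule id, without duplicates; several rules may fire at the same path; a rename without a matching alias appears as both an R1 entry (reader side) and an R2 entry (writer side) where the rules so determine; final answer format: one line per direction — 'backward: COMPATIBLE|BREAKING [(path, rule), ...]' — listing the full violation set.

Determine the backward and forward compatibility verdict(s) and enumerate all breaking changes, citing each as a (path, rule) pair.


backward: BREAKING [(addr, R1), (addr.enabled, R1), (label, R1), (seq, R1), (title, R1)]; forward: BREAKING [(addr, R1), (addr.owner, R1), (addr.verified, R1), (label, R1), (title, R1)]

arrows below run writer -> reader for Shipment
backward pass over Shipment, reader schema v2, writer schema v1:
  tier: paired with writer tier (Priority -> Priority; writer required)
  addr: paired with writer addr (Contact -> Contact; writer optional)
  seq: paired with writer seq (int64 -> int64; writer optional)
  label: paired with writer label (string -> string; writer optional)
  locale: paired with writer locale (string -> string; writer required)
  title: paired with writer title (string -> string; writer optional)
  latitude: paired with writer latitude (float64 -> float64; writer required)
  addr.enabled: no writer match
  leftover writer field: addr.owner
  leftover writer field: addr.verified
  R1 fires at addr
  R1 fires at addr.enabled
  R1 fires at label
  R1 fires at seq
  R1 fires at title
  => backward: BREAKING (5)
forward pass over Shipment, reader schema v1, writer schema v2:
  tier: paired with writer tier (Priority -> Priority; writer required)
  addr: paired with writer addr (Contact -> Contact; writer optional)
  seq: paired with writer seq (int64 -> int64; writer required)
  label: paired with writer label (string -> string; writer optional)
  locale: paired with writer locale (string -> string; writer required)
  title: paired with writer title (string -> string; writer optional)
  latitude: paired with writer latitude (float64 -> float64; writer required)
  addr.owner: no writer match
  addr.verified: no writer match
  leftover writer field: addr.enabled
  R1 fires at addr
  R1 fires at addr.owner
  R1 fires at addr.verified
  R1 fires at label
  R1 fires at title
  => forward: BREAKING (5)


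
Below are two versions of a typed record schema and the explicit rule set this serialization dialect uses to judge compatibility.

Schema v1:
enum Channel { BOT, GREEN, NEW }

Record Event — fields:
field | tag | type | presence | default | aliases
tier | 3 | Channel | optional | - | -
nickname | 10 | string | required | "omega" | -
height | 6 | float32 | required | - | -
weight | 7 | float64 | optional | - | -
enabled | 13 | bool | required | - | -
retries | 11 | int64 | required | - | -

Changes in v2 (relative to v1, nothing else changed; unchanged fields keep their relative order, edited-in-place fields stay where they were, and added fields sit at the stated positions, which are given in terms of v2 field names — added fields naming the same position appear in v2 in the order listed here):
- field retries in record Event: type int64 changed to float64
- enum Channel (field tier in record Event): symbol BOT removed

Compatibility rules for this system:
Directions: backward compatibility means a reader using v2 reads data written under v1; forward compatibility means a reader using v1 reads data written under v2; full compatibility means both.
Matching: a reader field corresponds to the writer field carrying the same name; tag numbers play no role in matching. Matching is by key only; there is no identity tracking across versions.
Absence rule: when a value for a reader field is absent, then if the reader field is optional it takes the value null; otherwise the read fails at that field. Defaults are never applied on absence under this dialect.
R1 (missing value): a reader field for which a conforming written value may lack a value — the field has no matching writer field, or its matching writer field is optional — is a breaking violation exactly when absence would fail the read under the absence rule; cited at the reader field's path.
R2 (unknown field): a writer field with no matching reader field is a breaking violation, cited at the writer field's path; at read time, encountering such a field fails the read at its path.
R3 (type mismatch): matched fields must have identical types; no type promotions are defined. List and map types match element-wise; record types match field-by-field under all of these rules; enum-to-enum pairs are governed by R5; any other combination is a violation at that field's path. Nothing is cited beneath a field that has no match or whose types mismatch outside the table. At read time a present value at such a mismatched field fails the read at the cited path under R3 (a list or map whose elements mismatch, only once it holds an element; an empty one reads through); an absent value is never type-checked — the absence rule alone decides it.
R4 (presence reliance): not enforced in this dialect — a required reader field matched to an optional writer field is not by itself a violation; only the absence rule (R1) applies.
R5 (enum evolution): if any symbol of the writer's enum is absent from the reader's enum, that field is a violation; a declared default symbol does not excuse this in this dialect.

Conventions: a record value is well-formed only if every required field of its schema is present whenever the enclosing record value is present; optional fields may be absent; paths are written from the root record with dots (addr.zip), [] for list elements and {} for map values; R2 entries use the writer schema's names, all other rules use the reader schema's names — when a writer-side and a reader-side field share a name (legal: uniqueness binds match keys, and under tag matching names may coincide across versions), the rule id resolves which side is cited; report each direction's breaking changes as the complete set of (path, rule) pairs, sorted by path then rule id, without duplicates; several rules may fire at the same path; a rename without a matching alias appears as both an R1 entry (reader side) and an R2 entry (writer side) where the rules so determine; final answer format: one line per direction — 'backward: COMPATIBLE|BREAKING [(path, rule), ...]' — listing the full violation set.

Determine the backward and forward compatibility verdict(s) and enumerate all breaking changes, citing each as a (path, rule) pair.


the writer's type comes first in each Event pair
backward pass over Event, reader schema v2, writer schema v1:
  Channel -> Channel, writer optional: tier aligns to tier
  string -> string, writer required: nickname aligns to nickname
  float32 -> float32, writer required: height aligns to height
  float64 -> float64, writer optional: weight aligns to weight
  bool -> bool, writer required: enabled aligns to enabled
  int64 -> float64, writer required: retries aligns to retries
  R3 fires at retries
  R5 fires at tier
  => backward verdict for Event: BREAKING, 2 violation(s)
forward pass over Event, reader schema v1, writer schema v2:
  Channel -> Channel, writer optional: tier aligns to tier
  string -> string, writer required: nickname aligns to nickname
  float32 -> float32, writer required: height aligns to height
  float64 -> float64, writer optional: weight aligns to weight
  bool -> bool, writer required: enabled aligns to enabled
  float64 -> int64, writer required: retries aligns to retries
  R3 fires at retries
  => forward verdict for Event: BREAKING, 1 violation(s)

backward: BREAKING [(retries, R3), (tier, R5)]; forward: BREAKING [(retries, R3)]


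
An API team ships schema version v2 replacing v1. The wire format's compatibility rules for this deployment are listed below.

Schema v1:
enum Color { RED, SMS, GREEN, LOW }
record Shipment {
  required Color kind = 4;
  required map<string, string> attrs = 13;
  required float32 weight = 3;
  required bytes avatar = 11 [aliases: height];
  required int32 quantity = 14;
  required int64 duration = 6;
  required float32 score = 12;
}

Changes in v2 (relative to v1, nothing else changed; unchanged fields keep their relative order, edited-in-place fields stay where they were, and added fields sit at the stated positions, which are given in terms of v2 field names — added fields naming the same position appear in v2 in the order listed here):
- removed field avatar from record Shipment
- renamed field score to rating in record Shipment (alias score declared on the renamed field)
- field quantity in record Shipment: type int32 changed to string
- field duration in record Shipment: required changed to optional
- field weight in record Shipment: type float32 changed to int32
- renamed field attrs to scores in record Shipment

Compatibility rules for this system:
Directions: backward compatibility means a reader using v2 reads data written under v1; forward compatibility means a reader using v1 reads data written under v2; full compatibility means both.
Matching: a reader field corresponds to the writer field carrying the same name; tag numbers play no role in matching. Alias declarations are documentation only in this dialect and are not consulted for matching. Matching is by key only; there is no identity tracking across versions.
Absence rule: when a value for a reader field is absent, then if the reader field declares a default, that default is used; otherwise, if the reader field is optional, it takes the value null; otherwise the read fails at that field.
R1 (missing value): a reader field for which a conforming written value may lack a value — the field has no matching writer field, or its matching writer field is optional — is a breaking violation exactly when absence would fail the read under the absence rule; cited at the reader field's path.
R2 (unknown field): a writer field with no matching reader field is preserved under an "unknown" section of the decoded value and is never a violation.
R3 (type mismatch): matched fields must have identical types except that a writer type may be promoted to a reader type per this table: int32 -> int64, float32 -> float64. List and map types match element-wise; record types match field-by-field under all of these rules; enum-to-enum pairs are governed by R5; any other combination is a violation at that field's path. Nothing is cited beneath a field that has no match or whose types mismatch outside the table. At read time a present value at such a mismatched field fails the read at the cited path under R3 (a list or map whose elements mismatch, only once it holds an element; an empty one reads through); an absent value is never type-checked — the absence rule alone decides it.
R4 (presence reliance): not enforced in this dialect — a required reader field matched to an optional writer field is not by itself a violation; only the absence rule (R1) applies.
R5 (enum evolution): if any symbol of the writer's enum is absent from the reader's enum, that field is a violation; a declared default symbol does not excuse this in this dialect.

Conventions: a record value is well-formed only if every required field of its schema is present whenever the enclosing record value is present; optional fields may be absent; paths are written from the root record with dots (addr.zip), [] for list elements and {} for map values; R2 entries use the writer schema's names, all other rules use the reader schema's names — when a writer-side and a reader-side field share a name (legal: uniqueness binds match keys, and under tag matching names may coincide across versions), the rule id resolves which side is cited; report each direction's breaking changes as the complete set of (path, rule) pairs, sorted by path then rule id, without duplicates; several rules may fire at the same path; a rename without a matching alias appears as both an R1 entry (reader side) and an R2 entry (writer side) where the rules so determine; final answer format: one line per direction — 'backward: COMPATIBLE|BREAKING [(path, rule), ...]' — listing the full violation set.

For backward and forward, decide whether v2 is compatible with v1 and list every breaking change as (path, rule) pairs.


in Shipment below, arrows point writer -> reader
backward for Shipment (reader v2, writer v1):
  writer required, Color -> Color: reader kind maps from writer kind
  scores: no writer-side match
  writer required, float32 -> int32: reader weight maps from writer weight
  writer required, int32 -> string: reader quantity maps from writer quantity
  writer required, int64 -> int64: reader duration maps from writer duration
  rating: no writer-side match
  writer field attrs has no reader counterpart
  writer field avatar has no reader counterpart
  writer field score has no reader counterpart
  breaking: (quantity, R3)
  breaking: (rating, R1)
  breaking: (scores, R1)
  breaking: (weight, R3)
  backward on Shipment therefore BREAKING (4)
forward for Shipment (reader v1, writer v2):
  writer required, Color -> Color: reader kind maps from writer kind
  attrs: no writer-side match
  writer required, int32 -> float32: reader weight maps from writer weight
  avatar: no writer-side match
  writer required, string -> int32: reader quantity maps from writer quantity
  writer optional, int64 -> int64: reader duration maps from writer duration
  score: no writer-side match
  writer field scores has no reader counterpart
  writer field rating has no reader counterpart
  breaking: (attrs, R1)
  breaking: (avatar, R1)
  breaking: (duration, R1)
  breaking: (quantity, R3)
  breaking: (score, R1)
  breaking: (weight, R3)
  forward on Shipment therefore BREAKING (6)

backward: BREAKING [(quantity, R3), (rating, R1), (scores, R1), (weight, R3)]; forward: BREAKING [(attrs, R1), (avatar, R1), (duration, R1), (quantity, R3), (score, R1), (weight, R3)]


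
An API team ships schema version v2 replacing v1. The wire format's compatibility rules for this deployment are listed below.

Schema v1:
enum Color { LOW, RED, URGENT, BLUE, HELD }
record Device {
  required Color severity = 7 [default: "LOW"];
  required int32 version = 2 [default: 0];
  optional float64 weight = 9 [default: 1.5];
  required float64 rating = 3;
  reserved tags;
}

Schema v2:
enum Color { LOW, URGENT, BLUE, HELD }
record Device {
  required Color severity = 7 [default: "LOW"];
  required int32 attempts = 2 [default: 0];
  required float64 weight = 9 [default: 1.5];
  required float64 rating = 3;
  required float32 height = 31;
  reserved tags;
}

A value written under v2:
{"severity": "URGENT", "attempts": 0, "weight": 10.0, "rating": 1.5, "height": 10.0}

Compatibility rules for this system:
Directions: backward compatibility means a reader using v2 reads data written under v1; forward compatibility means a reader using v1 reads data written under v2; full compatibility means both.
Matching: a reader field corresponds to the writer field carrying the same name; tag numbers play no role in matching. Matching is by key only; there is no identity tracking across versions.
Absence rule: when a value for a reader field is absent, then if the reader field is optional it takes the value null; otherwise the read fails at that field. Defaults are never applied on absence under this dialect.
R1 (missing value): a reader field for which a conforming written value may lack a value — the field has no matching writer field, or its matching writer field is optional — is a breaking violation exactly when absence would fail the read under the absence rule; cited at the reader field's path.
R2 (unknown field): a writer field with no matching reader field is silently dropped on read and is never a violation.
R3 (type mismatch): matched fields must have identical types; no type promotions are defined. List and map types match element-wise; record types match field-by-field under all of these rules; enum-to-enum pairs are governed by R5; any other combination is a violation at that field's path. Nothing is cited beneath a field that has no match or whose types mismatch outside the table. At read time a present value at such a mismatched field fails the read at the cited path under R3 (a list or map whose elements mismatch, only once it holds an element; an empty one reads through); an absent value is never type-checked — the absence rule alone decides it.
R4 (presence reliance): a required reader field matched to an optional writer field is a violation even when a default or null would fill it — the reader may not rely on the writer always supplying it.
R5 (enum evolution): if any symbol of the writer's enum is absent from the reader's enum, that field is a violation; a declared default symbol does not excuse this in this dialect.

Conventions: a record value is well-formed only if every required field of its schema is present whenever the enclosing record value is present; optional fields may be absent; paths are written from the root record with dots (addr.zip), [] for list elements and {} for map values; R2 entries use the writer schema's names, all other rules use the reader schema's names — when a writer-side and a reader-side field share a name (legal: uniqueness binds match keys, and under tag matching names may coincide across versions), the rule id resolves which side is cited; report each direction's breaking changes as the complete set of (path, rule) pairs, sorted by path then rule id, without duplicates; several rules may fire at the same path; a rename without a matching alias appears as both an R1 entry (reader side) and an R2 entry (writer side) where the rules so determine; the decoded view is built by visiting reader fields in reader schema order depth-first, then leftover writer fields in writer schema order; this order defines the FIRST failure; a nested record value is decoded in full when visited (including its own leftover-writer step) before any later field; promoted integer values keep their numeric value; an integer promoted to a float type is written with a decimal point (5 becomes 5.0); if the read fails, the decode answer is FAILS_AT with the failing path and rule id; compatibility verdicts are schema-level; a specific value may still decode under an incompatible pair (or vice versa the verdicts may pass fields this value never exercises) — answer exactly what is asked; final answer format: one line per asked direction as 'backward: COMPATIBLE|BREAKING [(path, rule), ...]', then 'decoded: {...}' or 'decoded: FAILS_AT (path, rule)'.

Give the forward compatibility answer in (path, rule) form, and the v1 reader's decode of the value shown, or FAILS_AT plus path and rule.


forward: BREAKING [(version, R1)]; decoded: FAILS_AT (version, R1)

each type pair in Device: writer, then reader
forward analysis of Device with v1 as reader and v2 as writer:
  severity: paired with writer severity (Color -> Color; writer required)
  no writer field matches reader version
  weight: paired with writer weight (float64 -> float64; writer required)
  rating: paired with writer rating (float64 -> float64; writer required)
  writer attempts: unknown to reader
  writer height: unknown to reader
  rule R1 violated at version
  => 1 violation(s): forward is BREAKING for Device
decoding the Device value with the v1 reader:
  severity := "URGENT"
  read fails at version under R1 (no fill)
  => FAILS_AT (version, R1)
checking off the Device differences that do not matter here:
  enum Color (field severity in record Device): symbol RED removed -> affects backward compatibility only, which is not asked
  added field height to record Device: required float32, tag 31 (in v2 it sits last) -> affects backward compatibility only, which is not asked
  field weight in record Device: optional changed to required -> affects backward compatibility only, which is not asked


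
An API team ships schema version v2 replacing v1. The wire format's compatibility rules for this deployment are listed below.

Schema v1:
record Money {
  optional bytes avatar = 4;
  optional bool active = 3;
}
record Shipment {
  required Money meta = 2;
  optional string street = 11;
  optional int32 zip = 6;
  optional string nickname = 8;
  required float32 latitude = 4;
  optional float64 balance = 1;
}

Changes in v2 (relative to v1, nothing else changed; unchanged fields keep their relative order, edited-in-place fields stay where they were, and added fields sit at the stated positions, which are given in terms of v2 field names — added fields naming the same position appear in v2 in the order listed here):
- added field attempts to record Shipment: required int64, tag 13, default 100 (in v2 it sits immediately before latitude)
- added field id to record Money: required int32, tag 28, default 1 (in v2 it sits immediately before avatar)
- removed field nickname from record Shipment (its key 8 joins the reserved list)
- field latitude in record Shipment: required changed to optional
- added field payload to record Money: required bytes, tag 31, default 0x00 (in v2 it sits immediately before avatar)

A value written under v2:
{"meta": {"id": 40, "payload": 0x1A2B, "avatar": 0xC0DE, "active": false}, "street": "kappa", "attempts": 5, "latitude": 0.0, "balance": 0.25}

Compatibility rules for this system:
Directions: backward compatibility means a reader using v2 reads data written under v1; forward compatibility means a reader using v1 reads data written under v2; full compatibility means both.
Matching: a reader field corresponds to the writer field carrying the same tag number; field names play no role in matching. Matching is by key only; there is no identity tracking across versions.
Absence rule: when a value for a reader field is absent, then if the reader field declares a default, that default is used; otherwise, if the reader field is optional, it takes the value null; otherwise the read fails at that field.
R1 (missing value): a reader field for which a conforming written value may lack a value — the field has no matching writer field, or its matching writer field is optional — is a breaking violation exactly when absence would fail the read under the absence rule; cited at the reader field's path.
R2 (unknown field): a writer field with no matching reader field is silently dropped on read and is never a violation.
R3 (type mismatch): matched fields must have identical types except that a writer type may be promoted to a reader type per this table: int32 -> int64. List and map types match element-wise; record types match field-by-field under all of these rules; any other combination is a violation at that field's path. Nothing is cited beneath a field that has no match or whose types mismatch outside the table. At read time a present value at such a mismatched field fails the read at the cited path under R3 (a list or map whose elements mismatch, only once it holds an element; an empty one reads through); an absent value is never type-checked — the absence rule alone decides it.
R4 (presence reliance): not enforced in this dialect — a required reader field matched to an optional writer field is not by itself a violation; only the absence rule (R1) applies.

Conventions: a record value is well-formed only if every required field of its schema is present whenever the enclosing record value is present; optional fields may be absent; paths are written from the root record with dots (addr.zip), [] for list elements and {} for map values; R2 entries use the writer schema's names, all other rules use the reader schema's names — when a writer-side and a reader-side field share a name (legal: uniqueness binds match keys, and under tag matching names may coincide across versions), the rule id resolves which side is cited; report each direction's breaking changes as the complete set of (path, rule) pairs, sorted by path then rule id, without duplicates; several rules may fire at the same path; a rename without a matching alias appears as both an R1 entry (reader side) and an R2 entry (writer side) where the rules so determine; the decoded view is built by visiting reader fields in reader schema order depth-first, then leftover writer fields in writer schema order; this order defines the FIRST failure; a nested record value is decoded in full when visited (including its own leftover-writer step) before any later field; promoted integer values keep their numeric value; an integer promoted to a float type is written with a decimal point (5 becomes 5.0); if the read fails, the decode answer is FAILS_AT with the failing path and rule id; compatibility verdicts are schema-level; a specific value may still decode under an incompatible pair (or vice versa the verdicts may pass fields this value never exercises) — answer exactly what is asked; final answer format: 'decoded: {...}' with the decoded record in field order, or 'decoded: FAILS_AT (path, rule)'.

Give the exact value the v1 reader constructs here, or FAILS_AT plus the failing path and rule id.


decoded: {"meta": {"avatar": 0xC0DE, "active": false}, "street": "kappa", "zip": null, "nickname": null, "latitude": 0.0, "balance": 0.25}

arrows below run writer -> reader for Shipment
decoding the Shipment value with the v1 reader:
  meta.avatar := 0xC0DE
  meta.active := false
  writer meta.id: unmatched, discarded
  writer meta.payload: unmatched, discarded
  street := "kappa"
  zip := null (not supplied -> null)
  nickname := null (not supplied -> null)
  latitude := 0.0
  balance := 0.25
  writer attempts: unmatched, discarded
  => decoded: {"meta": {"avatar": 0xC0DE, "active": false}, "street": "kappa", "zip": null, "nickname": null, "latitude": 0.0, "balance": 0.25}
ruling out the remaining Shipment differences:
  added field id to record Money: required int32, tag 28, default 1 (in v2 it sits immediately before avatar) -> no rule fires on it and the decoded Shipment view is identical with or without it
  added field payload to record Money: required bytes, tag 31, default 0x00 (in v2 it sits immediately before avatar) -> no rule fires on it and the decoded Shipment view is identical with or without it
  removed field nickname from record Shipment (its key 8 joins the reserved list) -> no rule fires on it and the decoded Shipment view is identical with or without it
  field latitude in record Shipment: required changed to optional -> shifts the Shipment verdicts, not this decode
  added field attempts to record Shipment: required int64, tag 13, default 100 (in v2 it sits immediately before latitude) -> no rule fires on it and the decoded Shipment view is identical with or without it


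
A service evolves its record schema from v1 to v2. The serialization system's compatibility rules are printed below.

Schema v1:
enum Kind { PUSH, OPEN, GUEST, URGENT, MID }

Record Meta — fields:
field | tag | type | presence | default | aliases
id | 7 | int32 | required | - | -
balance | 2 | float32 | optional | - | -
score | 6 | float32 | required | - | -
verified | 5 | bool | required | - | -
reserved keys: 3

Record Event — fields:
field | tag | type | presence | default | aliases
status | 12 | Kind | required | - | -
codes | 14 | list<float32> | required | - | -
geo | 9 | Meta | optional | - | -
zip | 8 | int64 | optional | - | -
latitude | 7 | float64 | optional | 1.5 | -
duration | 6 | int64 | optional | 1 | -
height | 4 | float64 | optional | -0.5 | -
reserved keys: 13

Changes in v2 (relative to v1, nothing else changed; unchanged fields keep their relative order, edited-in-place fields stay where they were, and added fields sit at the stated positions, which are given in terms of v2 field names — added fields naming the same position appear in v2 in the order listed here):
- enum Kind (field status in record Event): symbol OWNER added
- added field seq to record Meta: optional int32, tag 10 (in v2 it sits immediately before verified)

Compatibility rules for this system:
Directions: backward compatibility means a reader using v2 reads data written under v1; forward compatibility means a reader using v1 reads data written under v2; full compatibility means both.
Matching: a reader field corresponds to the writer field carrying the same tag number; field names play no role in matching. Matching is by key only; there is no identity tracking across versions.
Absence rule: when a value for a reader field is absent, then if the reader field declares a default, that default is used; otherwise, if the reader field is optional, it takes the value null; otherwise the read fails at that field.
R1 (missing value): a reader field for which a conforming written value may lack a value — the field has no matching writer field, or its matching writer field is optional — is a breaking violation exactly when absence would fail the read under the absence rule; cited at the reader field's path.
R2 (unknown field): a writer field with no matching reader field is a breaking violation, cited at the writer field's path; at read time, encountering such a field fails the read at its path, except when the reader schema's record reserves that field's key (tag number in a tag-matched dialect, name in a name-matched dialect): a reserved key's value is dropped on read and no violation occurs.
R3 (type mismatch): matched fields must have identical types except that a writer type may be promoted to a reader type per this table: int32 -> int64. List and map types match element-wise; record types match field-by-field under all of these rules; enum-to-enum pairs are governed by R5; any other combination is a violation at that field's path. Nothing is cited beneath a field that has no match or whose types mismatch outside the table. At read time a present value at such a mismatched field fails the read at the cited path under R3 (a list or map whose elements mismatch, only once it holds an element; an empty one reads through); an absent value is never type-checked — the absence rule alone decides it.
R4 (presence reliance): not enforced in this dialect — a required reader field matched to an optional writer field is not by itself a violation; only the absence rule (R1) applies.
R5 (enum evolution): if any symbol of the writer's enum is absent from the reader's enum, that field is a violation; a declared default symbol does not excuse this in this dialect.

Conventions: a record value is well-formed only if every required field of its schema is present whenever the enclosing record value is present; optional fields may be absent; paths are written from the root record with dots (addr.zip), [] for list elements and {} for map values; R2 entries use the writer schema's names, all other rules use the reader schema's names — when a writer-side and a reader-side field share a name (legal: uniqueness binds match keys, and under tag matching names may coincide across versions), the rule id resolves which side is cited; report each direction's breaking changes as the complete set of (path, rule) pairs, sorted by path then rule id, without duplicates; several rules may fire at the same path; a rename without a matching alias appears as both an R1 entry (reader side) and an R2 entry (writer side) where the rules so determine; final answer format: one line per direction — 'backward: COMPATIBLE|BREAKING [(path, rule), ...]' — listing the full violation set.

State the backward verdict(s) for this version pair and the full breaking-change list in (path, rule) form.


backward: COMPATIBLE []

in Event below, arrows point writer -> reader
backward for Event (reader v2, writer v1):
  status <- status (Kind -> Kind, writer required)
  codes <- codes (list<float32> -> list<float32>, writer required)
  geo <- geo (Meta -> Meta, writer optional)
  zip <- zip (int64 -> int64, writer optional)
  latitude <- latitude (float64 -> float64, writer optional)
  duration <- duration (int64 -> int64, writer optional)
  height <- height (float64 -> float64, writer optional)
  geo.id <- geo.id (int32 -> int32, writer required)
  geo.balance <- geo.balance (float32 -> float32, writer optional)
  geo.score <- geo.score (float32 -> float32, writer required)
  geo.seq has no writer counterpart
  geo.verified <- geo.verified (bool -> bool, writer required)
  => no violations; backward on Event: COMPATIBLE
checking off the Event differences that do not matter here:
  enum Kind (field status in record Event): symbol OWNER added -> fires only in the forward direction of Event, which is not asked here
  added field seq to record Meta: optional int32, tag 10 (in v2 it sits immediately before verified) -> fires only in the forward direction of Event, which is not asked here


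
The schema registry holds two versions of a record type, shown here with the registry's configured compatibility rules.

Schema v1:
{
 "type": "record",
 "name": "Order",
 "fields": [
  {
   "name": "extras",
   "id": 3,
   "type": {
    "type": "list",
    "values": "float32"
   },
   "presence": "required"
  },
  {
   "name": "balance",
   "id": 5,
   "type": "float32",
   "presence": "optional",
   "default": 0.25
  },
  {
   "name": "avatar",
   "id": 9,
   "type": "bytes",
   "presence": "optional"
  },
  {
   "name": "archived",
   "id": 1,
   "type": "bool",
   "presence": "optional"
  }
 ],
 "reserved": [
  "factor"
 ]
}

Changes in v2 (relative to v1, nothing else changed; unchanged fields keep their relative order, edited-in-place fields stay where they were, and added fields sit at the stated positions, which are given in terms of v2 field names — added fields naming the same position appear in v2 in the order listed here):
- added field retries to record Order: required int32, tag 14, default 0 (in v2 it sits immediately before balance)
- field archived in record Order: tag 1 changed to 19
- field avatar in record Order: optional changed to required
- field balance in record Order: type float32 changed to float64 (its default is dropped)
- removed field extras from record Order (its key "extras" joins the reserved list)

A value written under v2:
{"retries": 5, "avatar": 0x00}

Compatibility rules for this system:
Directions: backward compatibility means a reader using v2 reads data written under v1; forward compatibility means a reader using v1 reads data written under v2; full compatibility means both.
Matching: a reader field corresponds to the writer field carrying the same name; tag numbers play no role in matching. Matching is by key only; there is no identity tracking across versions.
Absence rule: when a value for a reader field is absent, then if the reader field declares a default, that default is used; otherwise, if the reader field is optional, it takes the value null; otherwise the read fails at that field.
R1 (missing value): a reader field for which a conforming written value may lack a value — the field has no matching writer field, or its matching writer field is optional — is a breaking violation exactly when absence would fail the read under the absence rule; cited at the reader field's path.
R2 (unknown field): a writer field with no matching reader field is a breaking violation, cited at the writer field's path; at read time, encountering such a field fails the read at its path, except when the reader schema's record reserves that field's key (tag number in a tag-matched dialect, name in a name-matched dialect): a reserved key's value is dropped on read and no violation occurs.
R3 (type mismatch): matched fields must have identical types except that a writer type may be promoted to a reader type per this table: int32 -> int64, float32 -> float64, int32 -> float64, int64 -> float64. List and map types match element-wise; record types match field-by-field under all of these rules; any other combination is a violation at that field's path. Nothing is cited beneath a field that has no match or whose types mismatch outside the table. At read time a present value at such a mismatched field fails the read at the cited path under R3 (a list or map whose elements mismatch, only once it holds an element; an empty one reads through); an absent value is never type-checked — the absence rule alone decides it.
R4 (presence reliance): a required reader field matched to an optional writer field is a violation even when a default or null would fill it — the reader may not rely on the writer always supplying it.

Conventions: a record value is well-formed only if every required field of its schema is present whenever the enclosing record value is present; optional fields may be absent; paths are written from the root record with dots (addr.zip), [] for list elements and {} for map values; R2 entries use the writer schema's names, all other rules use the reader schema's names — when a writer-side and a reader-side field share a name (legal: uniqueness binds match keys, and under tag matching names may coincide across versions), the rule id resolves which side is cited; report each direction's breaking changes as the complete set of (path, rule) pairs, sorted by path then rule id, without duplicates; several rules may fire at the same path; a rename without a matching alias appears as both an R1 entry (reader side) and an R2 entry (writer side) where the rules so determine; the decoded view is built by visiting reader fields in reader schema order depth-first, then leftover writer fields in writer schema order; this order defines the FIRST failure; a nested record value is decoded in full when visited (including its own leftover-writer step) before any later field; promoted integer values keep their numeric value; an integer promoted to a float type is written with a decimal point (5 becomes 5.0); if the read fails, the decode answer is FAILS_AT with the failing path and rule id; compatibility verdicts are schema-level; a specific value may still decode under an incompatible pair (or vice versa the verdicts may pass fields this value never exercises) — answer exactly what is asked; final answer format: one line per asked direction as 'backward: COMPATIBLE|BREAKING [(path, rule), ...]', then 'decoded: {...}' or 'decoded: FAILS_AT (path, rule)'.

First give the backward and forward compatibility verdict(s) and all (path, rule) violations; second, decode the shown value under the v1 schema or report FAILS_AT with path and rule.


backward: BREAKING [(avatar, R1), (avatar, R4)]; forward: BREAKING [(balance, R3), (extras, R1), (retries, R2)]; decoded: FAILS_AT (extras, R1)

the writer's type comes first in each Order pair
backward pass over Order, reader schema v2, writer schema v1:
  no writer field matches reader retries
  balance: float32 -> float64, writer optional; from balance
  avatar: bytes -> bytes, writer optional; from avatar
  archived: bool -> bool, writer optional; from archived
  extras (writer side), unknown to reader
  violation R1 at avatar
  violation R4 at avatar
  => backward: BREAKING (2)
forward pass over Order, reader schema v1, writer schema v2:
  no writer field matches reader extras
  balance: float64 -> float32, writer optional; from balance
  avatar: bytes -> bytes, writer required; from avatar
  archived: bool -> bool, writer optional; from archived
  retries (writer side), unknown to reader
  violation R3 at balance
  violation R1 at extras
  violation R2 at retries
  => forward: BREAKING (3)
decoding the Order value with the v1 reader:
  read fails at extras under R1 (no fill)
  => FAILS_AT (extras, R1)
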